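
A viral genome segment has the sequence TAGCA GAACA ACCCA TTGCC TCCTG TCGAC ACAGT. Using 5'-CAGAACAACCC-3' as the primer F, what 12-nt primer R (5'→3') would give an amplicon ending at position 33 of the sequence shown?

5'-TGTGTCGACAGG-3'

The forward primer binds at positions 4–14; the product's 3' end on the top strand is position 33.
The reverse primer anneals to the top strand over positions 22–33, i.e. to CCTGTCGACACA.
Its sequence written 5'→3' is the reverse complement: TGTGTCGACAGG.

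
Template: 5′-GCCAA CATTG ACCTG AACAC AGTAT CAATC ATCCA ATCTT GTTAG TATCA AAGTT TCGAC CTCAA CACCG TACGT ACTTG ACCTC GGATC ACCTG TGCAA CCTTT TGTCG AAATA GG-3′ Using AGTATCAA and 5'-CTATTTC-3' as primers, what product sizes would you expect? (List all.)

96 bp, 73 bp

The forward primer AGTATCAA matches the top strand at positions 21–28, 44–51.
The reverse primer's reverse complement is GAAATAG, matching at positions 110–116.
Each forward site pairs with the reverse site to give a product ending at position 116: sizes 96, 73 bp.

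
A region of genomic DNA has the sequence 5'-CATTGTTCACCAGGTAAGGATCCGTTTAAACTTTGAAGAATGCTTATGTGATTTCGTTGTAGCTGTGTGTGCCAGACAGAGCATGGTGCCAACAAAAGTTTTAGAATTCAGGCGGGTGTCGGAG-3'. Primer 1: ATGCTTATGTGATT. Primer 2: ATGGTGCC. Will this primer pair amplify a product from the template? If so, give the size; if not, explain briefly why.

Primer 1 (ATGCTTATGTGATT) matches the top strand at positions 40–53 (3' end points downstream).
Primer 2 (ATGGTGCC) also matches the top strand directly, at positions 83–90 — its reverse complement GGCACCAT is not present.
Both primers anneal to the bottom strand with 3' ends pointing the same way, so neither can prime synthesis back toward the other.

No product — both primers anneal to the same strand and extend in the same direction.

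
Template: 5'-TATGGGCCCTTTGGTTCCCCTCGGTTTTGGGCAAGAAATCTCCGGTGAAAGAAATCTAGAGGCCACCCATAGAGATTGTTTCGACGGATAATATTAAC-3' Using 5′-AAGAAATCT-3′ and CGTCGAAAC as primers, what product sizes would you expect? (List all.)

54 bp, 38 bp

The forward primer AAGAAATCT matches the top strand at positions 33–41, 49–57.
The reverse primer's reverse complement is GTTTCGACG, matching at positions 78–86.
Each forward site pairs with the reverse site to give a product ending at position 86: sizes 54, 38 bp.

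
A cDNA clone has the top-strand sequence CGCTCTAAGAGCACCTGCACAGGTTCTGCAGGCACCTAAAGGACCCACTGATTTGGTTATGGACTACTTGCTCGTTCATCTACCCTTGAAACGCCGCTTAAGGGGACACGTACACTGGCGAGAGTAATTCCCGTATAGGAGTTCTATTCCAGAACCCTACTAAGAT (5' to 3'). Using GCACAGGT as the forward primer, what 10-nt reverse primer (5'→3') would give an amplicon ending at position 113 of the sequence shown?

The forward primer binds at positions 17–24; the product's 3' end on the top strand is position 113.
The reverse primer anneals to the top strand over positions 104–113, i.e. to GGACACGTAC.
Its sequence written 5'→3' is the reverse complement: GTACGTGTCC.

5'-GTACGTGTCC-3'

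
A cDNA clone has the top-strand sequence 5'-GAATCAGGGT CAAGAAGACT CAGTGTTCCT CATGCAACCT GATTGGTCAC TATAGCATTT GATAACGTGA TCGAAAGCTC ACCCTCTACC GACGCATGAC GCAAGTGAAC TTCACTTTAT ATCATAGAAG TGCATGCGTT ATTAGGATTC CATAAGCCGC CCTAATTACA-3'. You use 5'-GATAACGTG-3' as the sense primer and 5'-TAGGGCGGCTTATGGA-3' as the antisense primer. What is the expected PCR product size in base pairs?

104 bp

Forward primer GATAACGTG is found on the top strand at positions 61–69.
Taking the reverse complement of TAGGGCGGCTTATGGA gives TCCATAAGCCGCCCTA, found at positions 149–164 on the template; the primer anneals here to the top strand with its 3' end pointing upstream.
Amplicon spans positions 61–164: 104 bp.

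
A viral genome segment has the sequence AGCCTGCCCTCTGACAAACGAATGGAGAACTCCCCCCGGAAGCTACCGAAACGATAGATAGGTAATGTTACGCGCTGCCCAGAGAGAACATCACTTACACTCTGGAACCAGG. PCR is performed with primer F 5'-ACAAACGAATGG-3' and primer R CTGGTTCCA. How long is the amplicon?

Scanning the template, ACAAACGAATGG occurs at positions 14–25; this primer anneals to the bottom strand there with its 3' end pointing downstream.
Taking the reverse complement of CTGGTTCCA gives TGGAACCAG, found at positions 103–111 on the template; the primer anneals here to the top strand with its 3' end pointing upstream.
Product length = (reverse-primer end) − (forward-primer start) + 1 = 111 − 14 + 1 = 98 bp.

98 bp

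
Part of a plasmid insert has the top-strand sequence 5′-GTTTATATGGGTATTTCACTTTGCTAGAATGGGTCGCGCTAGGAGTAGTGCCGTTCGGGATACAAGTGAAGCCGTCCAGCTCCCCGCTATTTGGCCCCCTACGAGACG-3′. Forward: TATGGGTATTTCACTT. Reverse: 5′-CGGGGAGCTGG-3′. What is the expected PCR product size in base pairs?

81 bp

Forward primer TATGGGTATTTCACTT is found on the top strand at positions 6–21.
Reverse complement of the reverse primer: CCAGCTCCCCG. This occurs on the top strand at positions 76–86.
Product length = (reverse-primer end) − (forward-primer start) + 1 = 86 − 6 + 1 = 81 bp.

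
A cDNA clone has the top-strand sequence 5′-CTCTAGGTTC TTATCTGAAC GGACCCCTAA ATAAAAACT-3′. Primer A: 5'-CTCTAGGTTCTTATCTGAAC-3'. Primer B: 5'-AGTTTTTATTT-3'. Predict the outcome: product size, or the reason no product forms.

Primer A (CTCTAGGTTCTTATCTGAAC) matches the top strand at positions 1–20; it acts as a forward primer.
Primer B's reverse complement is AAATAAAAACT, matching the top strand at positions 29–39; it acts as a reverse primer.
The 3' ends face each other across positions 1–39, giving a 39 bp product.

Yes — a 39 bp product.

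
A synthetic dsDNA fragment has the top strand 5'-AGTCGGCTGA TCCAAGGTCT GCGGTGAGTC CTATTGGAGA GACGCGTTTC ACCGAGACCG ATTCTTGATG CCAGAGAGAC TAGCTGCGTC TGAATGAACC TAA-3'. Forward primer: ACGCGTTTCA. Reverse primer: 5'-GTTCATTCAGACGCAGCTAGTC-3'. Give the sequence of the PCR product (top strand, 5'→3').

Forward primer ACGCGTTTCA is found on the top strand at positions 42–51.
Taking the reverse complement of GTTCATTCAGACGCAGCTAGTC gives GACTAGCTGCGTCTGAATGAAC, found at positions 78–99 on the template; the primer anneals here to the top strand with its 3' end pointing upstream.
The product is the template from position 42 through 99 (58 bp).

5'-ACGCGTTTCACCGAGACCGATTCTTGATGCCAGAGAGACTAGCTGCGTCTGAATGAAC-3'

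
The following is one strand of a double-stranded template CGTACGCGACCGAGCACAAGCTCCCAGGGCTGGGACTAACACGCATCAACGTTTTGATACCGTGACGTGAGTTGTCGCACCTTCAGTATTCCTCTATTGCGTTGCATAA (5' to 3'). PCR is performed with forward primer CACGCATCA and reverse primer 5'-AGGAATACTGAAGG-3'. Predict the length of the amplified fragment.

Scanning the template, CACGCATCA occurs at positions 40–48; this primer anneals to the bottom strand there with its 3' end pointing downstream.
The reverse primer's reverse complement is CCTTCAGTATTCCT, which matches the template at positions 80–93.
The product runs from position 40 to position 93, so its length is 93 − 40 + 1 = 54 bp.

54 bp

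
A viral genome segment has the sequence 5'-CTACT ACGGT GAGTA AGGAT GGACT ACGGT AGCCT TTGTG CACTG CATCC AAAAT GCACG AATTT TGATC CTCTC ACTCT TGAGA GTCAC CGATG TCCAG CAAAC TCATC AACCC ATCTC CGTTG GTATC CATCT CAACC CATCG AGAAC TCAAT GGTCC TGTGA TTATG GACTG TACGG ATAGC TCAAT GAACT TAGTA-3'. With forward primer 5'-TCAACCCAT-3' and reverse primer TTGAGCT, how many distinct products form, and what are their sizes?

Two products: 81 bp, 55 bp

The forward primer TCAACCCAT matches the top strand at positions 109–117, 135–143.
The reverse primer's reverse complement is AGCTCAA, matching at positions 183–189.
Each forward site pairs with the reverse site to give a product ending at position 189: sizes 81, 55 bp.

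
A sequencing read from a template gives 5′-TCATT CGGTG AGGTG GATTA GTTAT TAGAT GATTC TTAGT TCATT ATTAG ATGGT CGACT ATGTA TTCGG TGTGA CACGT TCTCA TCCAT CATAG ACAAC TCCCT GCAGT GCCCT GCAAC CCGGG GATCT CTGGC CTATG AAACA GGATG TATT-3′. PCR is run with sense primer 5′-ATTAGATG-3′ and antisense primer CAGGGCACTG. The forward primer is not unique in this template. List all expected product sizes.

93 bp, 71 bp

The forward primer ATTAGATG matches the top strand at positions 24–31, 46–53.
The reverse primer's reverse complement is CAGTGCCCTG, matching at positions 107–116.
Each forward site pairs with the reverse site to give a product ending at position 116: sizes 93, 71 bp.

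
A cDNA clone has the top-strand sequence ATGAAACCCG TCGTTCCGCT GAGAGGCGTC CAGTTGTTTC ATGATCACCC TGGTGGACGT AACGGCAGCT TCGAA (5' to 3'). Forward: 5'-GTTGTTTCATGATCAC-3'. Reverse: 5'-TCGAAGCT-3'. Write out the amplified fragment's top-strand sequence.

Forward primer GTTGTTTCATGATCAC is found on the top strand at positions 33–48.
The reverse primer's reverse complement is AGCTTCGA, which matches the template at positions 67–74.
The product is the template from position 33 through 74 (42 bp).

5'-GTTGTTTCATGATCACCCTGGTGGACGTAACGGCAGCTTCGA-3'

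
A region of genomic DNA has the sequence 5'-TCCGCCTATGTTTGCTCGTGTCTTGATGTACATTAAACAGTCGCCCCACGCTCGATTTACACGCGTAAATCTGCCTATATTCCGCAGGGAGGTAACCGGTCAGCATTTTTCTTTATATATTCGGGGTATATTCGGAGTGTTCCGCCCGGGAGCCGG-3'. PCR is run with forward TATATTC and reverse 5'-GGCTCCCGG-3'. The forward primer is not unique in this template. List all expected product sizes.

79 bp, 39 bp, 28 bp

The forward primer TATATTC matches the top strand at positions 76–82, 116–122, 127–133.
The reverse primer's reverse complement is CCGGGAGCC, matching at positions 146–154.
Each forward site pairs with the reverse site to give a product ending at position 154: sizes 79, 39, 28 bp.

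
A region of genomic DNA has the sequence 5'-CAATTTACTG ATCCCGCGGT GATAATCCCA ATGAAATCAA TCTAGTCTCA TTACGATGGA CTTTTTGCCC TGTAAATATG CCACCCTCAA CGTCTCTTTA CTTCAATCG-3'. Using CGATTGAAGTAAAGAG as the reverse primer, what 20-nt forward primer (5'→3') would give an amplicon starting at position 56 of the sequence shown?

The reverse primer's reverse complement CTCTTTACTTCAATCG matches the template at positions 94–109; the product starts at position 56.
The forward primer is identical to the top strand over positions 56–75: ATGGACTTTTTGCCCTGTAA.

5'-ATGGACTTTTTGCCCTGTAA-3'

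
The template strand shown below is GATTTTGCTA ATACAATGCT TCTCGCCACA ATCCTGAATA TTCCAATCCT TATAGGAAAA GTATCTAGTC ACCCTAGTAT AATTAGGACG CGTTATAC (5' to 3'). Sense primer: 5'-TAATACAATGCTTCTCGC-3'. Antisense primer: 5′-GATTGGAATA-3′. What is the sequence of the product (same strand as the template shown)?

Forward primer TAATACAATGCTTCTCGC is found on the top strand at positions 9–26.
Taking the reverse complement of GATTGGAATA gives TATTCCAATC, found at positions 39–48 on the template; the primer anneals here to the top strand with its 3' end pointing upstream.
The product is the template from position 9 through 48 (40 bp).

5'-TAATACAATGCTTCTCGCCACAATCCTGAATATTCCAATC-3'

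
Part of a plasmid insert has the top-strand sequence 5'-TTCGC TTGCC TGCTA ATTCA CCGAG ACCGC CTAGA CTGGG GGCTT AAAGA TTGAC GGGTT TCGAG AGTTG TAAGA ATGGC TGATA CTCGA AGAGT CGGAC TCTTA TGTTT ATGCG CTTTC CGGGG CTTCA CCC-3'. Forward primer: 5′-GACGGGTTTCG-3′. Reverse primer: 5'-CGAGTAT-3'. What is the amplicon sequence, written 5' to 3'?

5'-GACGGGTTTCGAGAGTTGTAAGAATGGCTGATACTCG-3'

Forward primer GACGGGTTTCG is found on the top strand at positions 53–63.
Reverse complement of the reverse primer: ATACTCG. This occurs on the top strand at positions 83–89.
The product is the template from position 53 through 89 (37 bp).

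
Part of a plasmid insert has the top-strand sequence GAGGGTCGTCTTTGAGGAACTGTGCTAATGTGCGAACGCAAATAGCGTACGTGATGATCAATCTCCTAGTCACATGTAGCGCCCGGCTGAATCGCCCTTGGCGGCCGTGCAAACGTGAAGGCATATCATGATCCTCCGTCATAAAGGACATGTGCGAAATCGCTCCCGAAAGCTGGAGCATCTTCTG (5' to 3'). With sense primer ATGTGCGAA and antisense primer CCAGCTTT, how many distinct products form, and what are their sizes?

The forward primer ATGTGCGAA matches the top strand at positions 28–36, 150–158.
The reverse primer's reverse complement is AAAGCTGG, matching at positions 169–176.
Each forward site pairs with the reverse site to give a product ending at position 176: sizes 149, 27 bp.

Two products: 149 bp, 27 bp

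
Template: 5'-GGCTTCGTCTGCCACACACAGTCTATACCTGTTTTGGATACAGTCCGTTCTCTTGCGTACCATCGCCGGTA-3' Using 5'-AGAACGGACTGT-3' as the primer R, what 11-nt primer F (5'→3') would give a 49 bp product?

The reverse primer's reverse complement ACAGTCCGTTCT matches the template at positions 40–51, so the product ends at position 51.
A 49 bp product then starts at position 51 − 49 + 1 = 3.
The forward primer is identical to the top strand there: CTTCGTCTGCC.

5'-CTTCGTCTGCC-3'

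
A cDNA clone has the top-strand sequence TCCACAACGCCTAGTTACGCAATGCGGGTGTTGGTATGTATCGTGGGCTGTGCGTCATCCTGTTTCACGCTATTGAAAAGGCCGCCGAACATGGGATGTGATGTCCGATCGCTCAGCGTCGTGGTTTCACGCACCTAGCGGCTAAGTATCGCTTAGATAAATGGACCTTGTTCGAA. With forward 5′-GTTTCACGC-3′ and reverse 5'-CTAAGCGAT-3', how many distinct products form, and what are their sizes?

The forward primer GTTTCACGC matches the top strand at positions 62–70, 124–132.
The reverse primer's reverse complement is ATCGCTTAG, matching at positions 148–156.
Each forward site pairs with the reverse site to give a product ending at position 156: sizes 95, 33 bp.

Two products: 95 bp, 33 bp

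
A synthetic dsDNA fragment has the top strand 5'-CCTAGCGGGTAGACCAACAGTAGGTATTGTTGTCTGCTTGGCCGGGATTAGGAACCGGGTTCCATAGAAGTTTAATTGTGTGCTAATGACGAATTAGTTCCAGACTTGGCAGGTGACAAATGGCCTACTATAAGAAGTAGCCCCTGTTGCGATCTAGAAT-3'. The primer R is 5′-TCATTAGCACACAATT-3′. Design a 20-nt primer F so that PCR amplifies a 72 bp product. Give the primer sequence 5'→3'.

The reverse primer's reverse complement AATTGTGTGCTAATGA matches the template at positions 74–89, so the product ends at position 89.
A 72 bp product then starts at position 89 − 72 + 1 = 18.
The forward primer is identical to the top strand there: CAGTAGGTATTGTTGTCTGC.

5'-CAGTAGGTATTGTTGTCTGC-3'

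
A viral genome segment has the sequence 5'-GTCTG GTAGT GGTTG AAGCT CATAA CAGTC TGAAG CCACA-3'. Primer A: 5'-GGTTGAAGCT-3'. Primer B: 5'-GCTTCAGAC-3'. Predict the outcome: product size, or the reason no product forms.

Yes — a 26 bp product.

Primer A (GGTTGAAGCT) matches the top strand at positions 11–20; it acts as a forward primer.
Primer B's reverse complement is GTCTGAAGC, matching the top strand at positions 28–36; it acts as a reverse primer.
The 3' ends face each other across positions 11–36, giving a 26 bp product.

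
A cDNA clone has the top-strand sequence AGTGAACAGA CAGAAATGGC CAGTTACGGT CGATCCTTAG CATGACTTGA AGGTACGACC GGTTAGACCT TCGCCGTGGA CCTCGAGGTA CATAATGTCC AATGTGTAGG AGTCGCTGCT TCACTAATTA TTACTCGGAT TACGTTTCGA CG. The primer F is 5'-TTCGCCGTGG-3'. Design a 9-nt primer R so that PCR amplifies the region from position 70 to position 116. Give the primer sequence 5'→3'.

The product's 3' end on the top strand is position 116.
The reverse primer anneals to the top strand over positions 108–116, i.e. to AGGAGTCGC.
Its sequence written 5'→3' is the reverse complement: GCGACTCCT.

5'-GCGACTCCT-3'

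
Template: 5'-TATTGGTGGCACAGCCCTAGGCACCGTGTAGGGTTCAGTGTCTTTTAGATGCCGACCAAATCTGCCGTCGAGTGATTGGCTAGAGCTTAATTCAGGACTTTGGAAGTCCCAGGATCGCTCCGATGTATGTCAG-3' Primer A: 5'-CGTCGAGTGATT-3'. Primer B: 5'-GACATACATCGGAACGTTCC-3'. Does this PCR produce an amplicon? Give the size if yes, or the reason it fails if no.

Primer B (GACATACATCGGAACGTTCC) does not match the top strand, and its reverse complement GGAACGTTCCGATGTATGTC does not match either.
With no annealing site for primer B, no amplification occurs.

No product — primer B has no binding site in the template.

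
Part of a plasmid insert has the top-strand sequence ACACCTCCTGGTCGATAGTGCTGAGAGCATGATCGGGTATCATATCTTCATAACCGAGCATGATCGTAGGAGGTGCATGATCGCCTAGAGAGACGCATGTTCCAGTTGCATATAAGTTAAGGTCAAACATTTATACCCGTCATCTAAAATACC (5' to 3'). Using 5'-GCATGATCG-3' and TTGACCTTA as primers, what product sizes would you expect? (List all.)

100 bp, 69 bp, 52 bp

The forward primer GCATGATCG matches the top strand at positions 27–35, 58–66, 75–83.
The reverse primer's reverse complement is TAAGGTCAA, matching at positions 118–126.
Each forward site pairs with the reverse site to give a product ending at position 126: sizes 100, 69, 52 bp.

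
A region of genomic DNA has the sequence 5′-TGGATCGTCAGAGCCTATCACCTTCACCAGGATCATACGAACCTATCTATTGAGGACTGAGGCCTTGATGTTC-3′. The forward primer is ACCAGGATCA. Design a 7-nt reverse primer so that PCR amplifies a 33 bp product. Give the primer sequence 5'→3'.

The forward primer binds at positions 26–35, so a 33 bp product ends at position 26 + 33 − 1 = 58.
The reverse primer anneals to the top strand over positions 52–58, i.e. to GAGGACT.
Its sequence written 5'→3' is the reverse complement: AGTCCTC.

5'-AGTCCTC-3'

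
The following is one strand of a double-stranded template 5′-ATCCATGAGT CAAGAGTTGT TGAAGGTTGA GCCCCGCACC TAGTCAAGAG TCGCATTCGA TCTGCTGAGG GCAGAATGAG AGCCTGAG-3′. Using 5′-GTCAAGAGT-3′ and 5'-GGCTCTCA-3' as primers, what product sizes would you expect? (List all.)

The forward primer GTCAAGAGT matches the top strand at positions 9–17, 43–51.
The reverse primer's reverse complement is TGAGAGCC, matching at positions 77–84.
Each forward site pairs with the reverse site to give a product ending at position 84: sizes 76, 42 bp.

76 bp, 42 bp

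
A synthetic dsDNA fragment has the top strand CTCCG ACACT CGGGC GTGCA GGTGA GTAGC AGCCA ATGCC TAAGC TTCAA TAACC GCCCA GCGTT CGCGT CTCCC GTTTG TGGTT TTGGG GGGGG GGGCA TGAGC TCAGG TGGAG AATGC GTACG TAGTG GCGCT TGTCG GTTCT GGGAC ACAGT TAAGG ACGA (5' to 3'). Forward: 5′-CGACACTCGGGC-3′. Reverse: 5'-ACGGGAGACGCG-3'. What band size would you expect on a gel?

Scanning the template, CGACACTCGGGC occurs at positions 4–15; this primer anneals to the bottom strand there with its 3' end pointing downstream.
Taking the reverse complement of ACGGGAGACGCG gives CGCGTCTCCCGT, found at positions 66–77 on the template; the primer anneals here to the top strand with its 3' end pointing upstream.
Product length = (reverse-primer end) − (forward-primer start) + 1 = 77 − 4 + 1 = 74 bp.

74 bp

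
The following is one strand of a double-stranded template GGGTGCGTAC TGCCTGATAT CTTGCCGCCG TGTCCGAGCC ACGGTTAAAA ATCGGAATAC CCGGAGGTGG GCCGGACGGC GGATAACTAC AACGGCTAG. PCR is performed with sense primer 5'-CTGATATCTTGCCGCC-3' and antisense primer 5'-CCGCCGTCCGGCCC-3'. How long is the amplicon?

69 bp

Scanning the template, CTGATATCTTGCCGCC occurs at positions 14–29; this primer anneals to the bottom strand there with its 3' end pointing downstream.
Reverse complement of the reverse primer: GGGCCGGACGGCGG. This occurs on the top strand at positions 69–82.
Amplicon spans positions 14–82: 69 bp.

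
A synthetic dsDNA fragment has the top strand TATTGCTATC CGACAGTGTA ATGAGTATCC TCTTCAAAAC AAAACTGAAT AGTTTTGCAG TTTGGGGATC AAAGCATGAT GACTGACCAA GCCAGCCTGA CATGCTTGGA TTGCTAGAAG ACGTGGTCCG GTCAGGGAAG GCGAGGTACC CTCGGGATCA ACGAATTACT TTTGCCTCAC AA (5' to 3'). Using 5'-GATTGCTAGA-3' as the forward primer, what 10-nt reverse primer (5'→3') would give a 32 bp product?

The forward primer binds at positions 109–118, so a 32 bp product ends at position 109 + 32 − 1 = 140.
The reverse primer anneals to the top strand over positions 131–140, i.e. to GTCAGGGAAG.
Its sequence written 5'→3' is the reverse complement: CTTCCCTGAC.

5'-CTTCCCTGAC-3'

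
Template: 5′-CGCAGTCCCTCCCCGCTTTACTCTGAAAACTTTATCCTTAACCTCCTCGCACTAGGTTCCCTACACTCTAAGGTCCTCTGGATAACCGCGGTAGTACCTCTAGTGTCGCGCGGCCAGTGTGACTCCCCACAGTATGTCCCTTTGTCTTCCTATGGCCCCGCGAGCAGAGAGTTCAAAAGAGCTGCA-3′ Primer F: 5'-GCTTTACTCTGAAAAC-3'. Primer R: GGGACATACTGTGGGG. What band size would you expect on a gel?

126 bp

Scanning the template, GCTTTACTCTGAAAAC occurs at positions 15–30; this primer anneals to the bottom strand there with its 3' end pointing downstream.
Taking the reverse complement of GGGACATACTGTGGGG gives CCCCACAGTATGTCCC, found at positions 125–140 on the template; the primer anneals here to the top strand with its 3' end pointing upstream.
Product length = (reverse-primer end) − (forward-primer start) + 1 = 140 − 15 + 1 = 126 bp.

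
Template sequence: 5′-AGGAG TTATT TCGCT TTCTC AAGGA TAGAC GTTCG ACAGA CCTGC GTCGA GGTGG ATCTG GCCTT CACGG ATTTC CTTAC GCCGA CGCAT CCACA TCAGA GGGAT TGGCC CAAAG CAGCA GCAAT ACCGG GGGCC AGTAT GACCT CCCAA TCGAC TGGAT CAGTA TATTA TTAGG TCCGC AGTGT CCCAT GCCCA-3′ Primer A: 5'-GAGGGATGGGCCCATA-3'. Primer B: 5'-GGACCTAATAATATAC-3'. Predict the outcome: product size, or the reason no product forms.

No product — primer A has no binding site in the template.

Primer A (GAGGGATGGGCCCATA) does not match the top strand, and its reverse complement TATGGGCCCATCCCTC does not match either.
With no annealing site for primer A, no amplification occurs.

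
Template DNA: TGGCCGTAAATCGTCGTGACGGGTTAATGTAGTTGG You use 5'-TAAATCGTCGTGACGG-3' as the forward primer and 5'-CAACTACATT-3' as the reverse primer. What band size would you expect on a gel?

29 bp

Scanning the template, TAAATCGTCGTGACGG occurs at positions 7–22; this primer anneals to the bottom strand there with its 3' end pointing downstream.
Taking the reverse complement of CAACTACATT gives AATGTAGTTG, found at positions 26–35 on the template; the primer anneals here to the top strand with its 3' end pointing upstream.
Product length = (reverse-primer end) − (forward-primer start) + 1 = 35 − 7 + 1 = 29 bp.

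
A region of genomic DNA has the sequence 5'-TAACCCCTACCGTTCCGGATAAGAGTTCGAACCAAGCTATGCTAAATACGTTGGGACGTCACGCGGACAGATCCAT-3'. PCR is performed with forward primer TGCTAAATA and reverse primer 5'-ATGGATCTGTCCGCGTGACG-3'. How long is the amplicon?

37 bp

Forward primer TGCTAAATA is found on the top strand at positions 40–48.
Reverse complement of the reverse primer: CGTCACGCGGACAGATCCAT. This occurs on the top strand at positions 57–76.
The product runs from position 40 to position 76, so its length is 76 − 40 + 1 = 37 bp.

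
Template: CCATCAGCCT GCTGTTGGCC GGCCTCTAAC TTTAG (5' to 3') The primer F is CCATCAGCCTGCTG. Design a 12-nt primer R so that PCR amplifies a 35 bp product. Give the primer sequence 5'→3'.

5'-CTAAAGTTAGAG-3'

The forward primer binds at positions 1–14, so a 35 bp product ends at position 1 + 35 − 1 = 35.
The reverse primer anneals to the top strand over positions 24–35, i.e. to CTCTAACTTTAG.
Its sequence written 5'→3' is the reverse complement: CTAAAGTTAGAG.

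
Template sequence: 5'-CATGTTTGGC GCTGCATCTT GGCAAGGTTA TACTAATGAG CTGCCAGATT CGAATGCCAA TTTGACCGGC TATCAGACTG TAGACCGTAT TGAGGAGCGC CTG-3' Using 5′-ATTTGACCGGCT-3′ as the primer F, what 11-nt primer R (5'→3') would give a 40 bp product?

5'-CGCTCCTCAAT-3'

The forward primer binds at positions 60–71, so a 40 bp product ends at position 60 + 40 − 1 = 99.
The reverse primer anneals to the top strand over positions 89–99, i.e. to ATTGAGGAGCG.
Its sequence written 5'→3' is the reverse complement: CGCTCCTCAAT.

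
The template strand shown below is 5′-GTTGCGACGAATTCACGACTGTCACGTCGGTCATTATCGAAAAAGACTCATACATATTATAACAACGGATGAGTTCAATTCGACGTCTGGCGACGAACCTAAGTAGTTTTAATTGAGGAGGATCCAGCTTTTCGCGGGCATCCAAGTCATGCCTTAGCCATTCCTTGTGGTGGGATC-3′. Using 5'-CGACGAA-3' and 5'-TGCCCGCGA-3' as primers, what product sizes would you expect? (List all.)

The forward primer CGACGAA matches the top strand at positions 5–11, 91–97.
The reverse primer's reverse complement is TCGCGGGCA, matching at positions 132–140.
Each forward site pairs with the reverse site to give a product ending at position 140: sizes 136, 50 bp.

136 bp, 50 bp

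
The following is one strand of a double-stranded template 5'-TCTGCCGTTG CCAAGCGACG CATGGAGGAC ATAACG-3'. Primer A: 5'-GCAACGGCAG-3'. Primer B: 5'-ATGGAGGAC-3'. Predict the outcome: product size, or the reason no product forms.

No product — the primers' 3' ends point away from each other.

Primer A (GCAACGGCAG) has reverse complement CTGCCGTTGC, which matches the top strand at positions 2–11; primer A anneals to the top strand there with its 3' end pointing upstream toward position 2.
Primer B (ATGGAGGAC) matches the top strand directly at positions 22–30; it anneals to the bottom strand with its 3' end pointing downstream toward position 30.
The 3' ends diverge (primer A extends toward position 1, primer B toward position 36), so the primers never converge on a shared product.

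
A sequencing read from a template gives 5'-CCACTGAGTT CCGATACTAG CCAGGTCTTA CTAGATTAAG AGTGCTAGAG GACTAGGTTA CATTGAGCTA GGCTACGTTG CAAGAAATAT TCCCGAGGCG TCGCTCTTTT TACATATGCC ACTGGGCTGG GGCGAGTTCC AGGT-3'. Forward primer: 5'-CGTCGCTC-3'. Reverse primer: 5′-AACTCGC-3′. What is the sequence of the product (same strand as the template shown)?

The forward primer matches the template at positions 99–106.
Reverse complement of the reverse primer: GCGAGTT. This occurs on the top strand at positions 132–138.
The product is the template from position 99 through 138 (40 bp).

5'-CGTCGCTCTTTTTACATATGCCACTGGGCTGGGGCGAGTT-3'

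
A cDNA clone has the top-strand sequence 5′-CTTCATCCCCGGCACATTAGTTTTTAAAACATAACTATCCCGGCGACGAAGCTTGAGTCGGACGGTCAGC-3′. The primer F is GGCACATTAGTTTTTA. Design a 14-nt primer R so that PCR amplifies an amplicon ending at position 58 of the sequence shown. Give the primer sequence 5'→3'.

The forward primer binds at positions 11–26; the product's 3' end on the top strand is position 58.
The reverse primer anneals to the top strand over positions 45–58, i.e. to GACGAAGCTTGAGT.
Its sequence written 5'→3' is the reverse complement: ACTCAAGCTTCGTC.

5'-ACTCAAGCTTCGTC-3'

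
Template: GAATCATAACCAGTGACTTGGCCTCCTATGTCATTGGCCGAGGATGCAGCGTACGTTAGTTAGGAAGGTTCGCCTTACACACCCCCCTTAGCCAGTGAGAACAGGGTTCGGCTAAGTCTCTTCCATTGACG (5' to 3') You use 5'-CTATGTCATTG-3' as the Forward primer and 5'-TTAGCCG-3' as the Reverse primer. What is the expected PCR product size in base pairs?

The forward primer matches the template at positions 26–36.
Reverse complement of the reverse primer: CGGCTAA. This occurs on the top strand at positions 109–115.
Product length = (reverse-primer end) − (forward-primer start) + 1 = 115 − 26 + 1 = 90 bp.

90 bp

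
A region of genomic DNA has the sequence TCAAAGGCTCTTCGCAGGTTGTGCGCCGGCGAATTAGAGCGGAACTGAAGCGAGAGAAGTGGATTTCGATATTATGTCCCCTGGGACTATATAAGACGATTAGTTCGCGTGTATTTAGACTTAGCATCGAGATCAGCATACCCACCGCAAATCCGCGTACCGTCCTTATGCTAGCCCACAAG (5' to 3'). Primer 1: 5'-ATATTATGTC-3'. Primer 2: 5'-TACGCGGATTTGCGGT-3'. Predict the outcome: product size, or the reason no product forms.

Yes — a 91 bp product.

Primer 1 (ATATTATGTC) matches the top strand at positions 69–78; it acts as a forward primer.
Primer 2's reverse complement is ACCGCAAATCCGCGTA, matching the top strand at positions 144–159; it acts as a reverse primer.
The 3' ends face each other across positions 69–159, giving a 91 bp product.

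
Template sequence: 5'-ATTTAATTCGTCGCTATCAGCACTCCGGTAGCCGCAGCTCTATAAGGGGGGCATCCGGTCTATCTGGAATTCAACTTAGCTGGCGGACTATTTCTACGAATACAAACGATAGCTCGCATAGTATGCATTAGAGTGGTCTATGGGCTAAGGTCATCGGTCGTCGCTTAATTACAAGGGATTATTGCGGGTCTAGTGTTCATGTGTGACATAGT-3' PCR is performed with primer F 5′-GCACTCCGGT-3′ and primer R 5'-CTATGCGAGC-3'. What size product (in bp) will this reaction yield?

Forward primer GCACTCCGGT is found on the top strand at positions 20–29.
Reverse complement of the reverse primer: GCTCGCATAG. This occurs on the top strand at positions 112–121.
The product runs from position 20 to position 121, so its length is 121 − 20 + 1 = 102 bp.

102 bp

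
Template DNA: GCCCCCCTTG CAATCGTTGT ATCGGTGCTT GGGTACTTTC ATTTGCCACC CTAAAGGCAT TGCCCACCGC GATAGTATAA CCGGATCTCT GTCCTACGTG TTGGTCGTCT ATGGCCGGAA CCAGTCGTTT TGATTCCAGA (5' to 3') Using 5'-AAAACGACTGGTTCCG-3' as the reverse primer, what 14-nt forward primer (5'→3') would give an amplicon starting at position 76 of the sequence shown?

The reverse primer's reverse complement CGGAACCAGTCGTTTT matches the template at positions 116–131; the product starts at position 76.
The forward primer is identical to the top strand over positions 76–89: TATAACCGGATCTC.

5'-TATAACCGGATCTC-3'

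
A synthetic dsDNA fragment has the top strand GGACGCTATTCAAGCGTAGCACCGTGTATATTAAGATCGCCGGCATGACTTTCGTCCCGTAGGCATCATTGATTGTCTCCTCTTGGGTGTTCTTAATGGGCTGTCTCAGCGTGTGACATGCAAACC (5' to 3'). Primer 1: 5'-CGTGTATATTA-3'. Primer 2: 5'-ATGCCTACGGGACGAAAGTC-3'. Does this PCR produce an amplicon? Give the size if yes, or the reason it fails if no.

Primer 1 (CGTGTATATTA) matches the top strand at positions 23–33; it acts as a forward primer.
Primer 2's reverse complement is GACTTTCGTCCCGTAGGCAT, matching the top strand at positions 47–66; it acts as a reverse primer.
The 3' ends face each other across positions 23–66, giving a 44 bp product.

Yes — a 44 bp product.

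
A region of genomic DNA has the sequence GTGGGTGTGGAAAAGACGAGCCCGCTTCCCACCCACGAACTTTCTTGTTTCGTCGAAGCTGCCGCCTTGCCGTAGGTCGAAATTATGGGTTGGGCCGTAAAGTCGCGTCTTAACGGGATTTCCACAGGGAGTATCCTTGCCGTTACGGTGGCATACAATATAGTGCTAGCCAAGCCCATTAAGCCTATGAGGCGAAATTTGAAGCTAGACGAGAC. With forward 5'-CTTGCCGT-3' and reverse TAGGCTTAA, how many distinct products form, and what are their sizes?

Two products: 122 bp, 52 bp

The forward primer CTTGCCGT matches the top strand at positions 66–73, 136–143.
The reverse primer's reverse complement is TTAAGCCTA, matching at positions 179–187.
Each forward site pairs with the reverse site to give a product ending at position 187: sizes 122, 52 bp.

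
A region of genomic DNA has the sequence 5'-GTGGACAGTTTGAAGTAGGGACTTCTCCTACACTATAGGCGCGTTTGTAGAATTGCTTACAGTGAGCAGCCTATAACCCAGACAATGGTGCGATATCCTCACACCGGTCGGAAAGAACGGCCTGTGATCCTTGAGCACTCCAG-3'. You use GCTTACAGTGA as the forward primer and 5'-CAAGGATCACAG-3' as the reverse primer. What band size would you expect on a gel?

79 bp

Forward primer GCTTACAGTGA is found on the top strand at positions 55–65.
Reverse complement of the reverse primer: CTGTGATCCTTG. This occurs on the top strand at positions 122–133.
Product length = (reverse-primer end) − (forward-primer start) + 1 = 133 − 55 + 1 = 79 bp.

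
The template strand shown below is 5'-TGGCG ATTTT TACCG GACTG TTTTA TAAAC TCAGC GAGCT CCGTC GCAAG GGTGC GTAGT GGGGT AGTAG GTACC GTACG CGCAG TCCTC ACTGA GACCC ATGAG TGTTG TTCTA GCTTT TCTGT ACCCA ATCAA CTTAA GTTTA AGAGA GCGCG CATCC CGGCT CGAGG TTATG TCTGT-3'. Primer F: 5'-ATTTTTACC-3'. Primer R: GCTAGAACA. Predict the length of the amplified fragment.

Scanning the template, ATTTTTACC occurs at positions 6–14; this primer anneals to the bottom strand there with its 3' end pointing downstream.
The reverse primer's reverse complement is TGTTCTAGC, which matches the template at positions 109–117.
Amplicon spans positions 6–117: 112 bp.

112 bp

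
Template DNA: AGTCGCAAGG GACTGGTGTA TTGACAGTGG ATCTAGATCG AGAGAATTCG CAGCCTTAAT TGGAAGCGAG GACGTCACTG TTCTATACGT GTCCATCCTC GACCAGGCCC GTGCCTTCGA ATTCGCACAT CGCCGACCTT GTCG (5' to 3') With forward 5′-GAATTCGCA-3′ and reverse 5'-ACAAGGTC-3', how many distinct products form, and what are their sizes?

Two products: 99 bp, 24 bp

The forward primer GAATTCGCA matches the top strand at positions 44–52, 119–127.
The reverse primer's reverse complement is GACCTTGT, matching at positions 135–142.
Each forward site pairs with the reverse site to give a product ending at position 142: sizes 99, 24 bp.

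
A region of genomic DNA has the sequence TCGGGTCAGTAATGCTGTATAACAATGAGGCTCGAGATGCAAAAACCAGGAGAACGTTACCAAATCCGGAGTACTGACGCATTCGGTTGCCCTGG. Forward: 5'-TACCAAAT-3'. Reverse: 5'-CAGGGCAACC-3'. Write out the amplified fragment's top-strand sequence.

Scanning the template, TACCAAAT occurs at positions 58–65; this primer anneals to the bottom strand there with its 3' end pointing downstream.
Reverse complement of the reverse primer: GGTTGCCCTG. This occurs on the top strand at positions 85–94.
The product is the template from position 58 through 94 (37 bp).

5'-TACCAAATCCGGAGTACTGACGCATTCGGTTGCCCTG-3'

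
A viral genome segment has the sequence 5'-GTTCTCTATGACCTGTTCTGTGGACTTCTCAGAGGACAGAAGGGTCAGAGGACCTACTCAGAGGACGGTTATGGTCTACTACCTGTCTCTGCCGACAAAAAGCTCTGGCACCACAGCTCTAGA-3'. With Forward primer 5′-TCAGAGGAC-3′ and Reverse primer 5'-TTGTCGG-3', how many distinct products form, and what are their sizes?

Three products: 70 bp, 54 bp, 41 bp

The forward primer TCAGAGGAC matches the top strand at positions 29–37, 45–53, 58–66.
The reverse primer's reverse complement is CCGACAA, matching at positions 92–98.
Each forward site pairs with the reverse site to give a product ending at position 98: sizes 70, 54, 41 bp.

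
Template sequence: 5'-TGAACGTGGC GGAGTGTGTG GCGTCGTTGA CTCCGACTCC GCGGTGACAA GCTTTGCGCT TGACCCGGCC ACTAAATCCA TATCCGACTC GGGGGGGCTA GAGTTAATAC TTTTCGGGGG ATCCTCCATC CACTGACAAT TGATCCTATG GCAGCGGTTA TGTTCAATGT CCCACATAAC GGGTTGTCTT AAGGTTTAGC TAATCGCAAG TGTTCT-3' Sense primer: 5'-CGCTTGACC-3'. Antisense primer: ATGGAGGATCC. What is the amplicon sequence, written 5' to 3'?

5'-CGCTTGACCCGGCCACTAAATCCATATCCGACTCGGGGGGGCTAGAGTTAATACTTTTCGGGGGATCCTCCAT-3'

The forward primer matches the template at positions 57–65.
The reverse primer's reverse complement is GGATCCTCCAT, which matches the template at positions 119–129.
The product is the template from position 57 through 129 (73 bp).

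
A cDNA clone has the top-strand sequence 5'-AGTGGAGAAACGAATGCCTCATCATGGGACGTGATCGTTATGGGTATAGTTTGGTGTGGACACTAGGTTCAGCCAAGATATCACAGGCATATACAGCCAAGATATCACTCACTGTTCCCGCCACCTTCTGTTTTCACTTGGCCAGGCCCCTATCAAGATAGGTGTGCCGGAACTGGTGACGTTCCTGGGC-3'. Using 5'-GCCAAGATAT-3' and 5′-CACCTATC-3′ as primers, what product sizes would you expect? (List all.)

The forward primer GCCAAGATAT matches the top strand at positions 72–81, 96–105.
The reverse primer's reverse complement is GATAGGTG, matching at positions 157–164.
Each forward site pairs with the reverse site to give a product ending at position 164: sizes 93, 69 bp.

93 bp, 69 bp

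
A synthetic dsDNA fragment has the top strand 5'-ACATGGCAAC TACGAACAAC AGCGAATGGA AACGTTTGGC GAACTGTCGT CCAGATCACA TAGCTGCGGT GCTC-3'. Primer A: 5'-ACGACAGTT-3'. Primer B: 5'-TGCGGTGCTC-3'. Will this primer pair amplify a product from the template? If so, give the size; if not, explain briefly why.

Primer A (ACGACAGTT) has reverse complement AACTGTCGT, which matches the top strand at positions 42–50; primer A anneals to the top strand there with its 3' end pointing upstream toward position 42.
Primer B (TGCGGTGCTC) matches the top strand directly at positions 65–74; it anneals to the bottom strand with its 3' end pointing downstream toward position 74.
The 3' ends diverge (primer A extends toward position 1, primer B toward position 74), so the primers never converge on a shared product.

No product — the primers' 3' ends point away from each other.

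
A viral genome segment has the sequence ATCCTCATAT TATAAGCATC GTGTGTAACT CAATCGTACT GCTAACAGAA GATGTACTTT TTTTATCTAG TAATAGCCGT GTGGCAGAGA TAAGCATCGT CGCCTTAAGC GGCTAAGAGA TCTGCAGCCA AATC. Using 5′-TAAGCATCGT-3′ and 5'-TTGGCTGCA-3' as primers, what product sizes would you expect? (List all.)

119 bp, 41 bp

The forward primer TAAGCATCGT matches the top strand at positions 13–22, 91–100.
The reverse primer's reverse complement is TGCAGCCAA, matching at positions 123–131.
Each forward site pairs with the reverse site to give a product ending at position 131: sizes 119, 41 bp.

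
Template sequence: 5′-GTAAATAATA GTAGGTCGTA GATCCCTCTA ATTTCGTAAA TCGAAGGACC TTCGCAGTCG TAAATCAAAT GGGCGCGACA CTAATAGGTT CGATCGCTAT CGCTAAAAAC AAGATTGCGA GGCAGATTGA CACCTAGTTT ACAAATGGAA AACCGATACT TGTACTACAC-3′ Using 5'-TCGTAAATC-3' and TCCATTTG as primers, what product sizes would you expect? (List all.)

116 bp, 92 bp

The forward primer TCGTAAATC matches the top strand at positions 34–42, 58–66.
The reverse primer's reverse complement is CAAATGGA, matching at positions 142–149.
Each forward site pairs with the reverse site to give a product ending at position 149: sizes 116, 92 bp.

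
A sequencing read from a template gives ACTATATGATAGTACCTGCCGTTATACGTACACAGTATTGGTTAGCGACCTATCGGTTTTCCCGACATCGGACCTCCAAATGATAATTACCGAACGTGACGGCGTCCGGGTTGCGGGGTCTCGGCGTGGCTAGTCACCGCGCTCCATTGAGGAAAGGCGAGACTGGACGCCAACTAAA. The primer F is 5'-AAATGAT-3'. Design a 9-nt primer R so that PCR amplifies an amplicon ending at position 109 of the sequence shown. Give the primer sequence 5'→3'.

5'-CCGGACGCC-3'

The forward primer binds at positions 78–84; the product's 3' end on the top strand is position 109.
The reverse primer anneals to the top strand over positions 101–109, i.e. to GGCGTCCGG.
Its sequence written 5'→3' is the reverse complement: CCGGACGCC.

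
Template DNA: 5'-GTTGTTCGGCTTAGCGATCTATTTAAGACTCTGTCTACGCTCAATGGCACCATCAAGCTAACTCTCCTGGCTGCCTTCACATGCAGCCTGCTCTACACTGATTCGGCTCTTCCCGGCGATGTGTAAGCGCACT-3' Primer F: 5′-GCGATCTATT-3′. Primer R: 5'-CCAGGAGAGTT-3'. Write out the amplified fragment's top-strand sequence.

5'-GCGATCTATTTAAGACTCTGTCTACGCTCAATGGCACCATCAAGCTAACTCTCCTGG-3'

Forward primer GCGATCTATT is found on the top strand at positions 14–23.
The reverse primer's reverse complement is AACTCTCCTGG, which matches the template at positions 60–70.
The product is the template from position 14 through 70 (57 bp).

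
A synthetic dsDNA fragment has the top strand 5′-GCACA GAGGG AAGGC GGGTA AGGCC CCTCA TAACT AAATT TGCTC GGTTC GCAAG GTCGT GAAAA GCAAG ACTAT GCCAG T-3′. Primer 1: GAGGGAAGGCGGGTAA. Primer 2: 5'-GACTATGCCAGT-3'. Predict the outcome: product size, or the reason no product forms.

Primer 1 (GAGGGAAGGCGGGTAA) matches the top strand at positions 6–21 (3' end points downstream).
Primer 2 (GACTATGCCAGT) also matches the top strand directly, at positions 70–81 — its reverse complement ACTGGCATAGTC is not present.
Both primers anneal to the bottom strand with 3' ends pointing the same way, so neither can prime synthesis back toward the other.

No product — both primers anneal to the same strand and extend in the same direction.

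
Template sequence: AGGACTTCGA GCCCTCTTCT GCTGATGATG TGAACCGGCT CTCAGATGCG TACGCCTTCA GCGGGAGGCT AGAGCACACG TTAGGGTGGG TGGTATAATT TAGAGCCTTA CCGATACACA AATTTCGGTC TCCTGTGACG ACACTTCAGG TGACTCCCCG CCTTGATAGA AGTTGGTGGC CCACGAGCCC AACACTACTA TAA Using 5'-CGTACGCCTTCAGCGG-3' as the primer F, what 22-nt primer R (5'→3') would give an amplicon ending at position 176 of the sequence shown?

5'-CCAACTTCTATCAAGGCGGGGA-3'

The forward primer binds at positions 49–64; the product's 3' end on the top strand is position 176.
The reverse primer anneals to the top strand over positions 155–176, i.e. to TCCCCGCCTTGATAGAAGTTGG.
Its sequence written 5'→3' is the reverse complement: CCAACTTCTATCAAGGCGGGGA.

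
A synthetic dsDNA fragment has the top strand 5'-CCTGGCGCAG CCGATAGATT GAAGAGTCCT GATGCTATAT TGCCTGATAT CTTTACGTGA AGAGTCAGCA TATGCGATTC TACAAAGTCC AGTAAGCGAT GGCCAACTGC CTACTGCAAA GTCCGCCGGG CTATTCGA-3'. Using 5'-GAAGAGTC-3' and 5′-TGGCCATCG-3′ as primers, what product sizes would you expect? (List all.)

The forward primer GAAGAGTC matches the top strand at positions 21–28, 59–66.
The reverse primer's reverse complement is CGATGGCCA, matching at positions 97–105.
Each forward site pairs with the reverse site to give a product ending at position 105: sizes 85, 47 bp.

85 bp, 47 bp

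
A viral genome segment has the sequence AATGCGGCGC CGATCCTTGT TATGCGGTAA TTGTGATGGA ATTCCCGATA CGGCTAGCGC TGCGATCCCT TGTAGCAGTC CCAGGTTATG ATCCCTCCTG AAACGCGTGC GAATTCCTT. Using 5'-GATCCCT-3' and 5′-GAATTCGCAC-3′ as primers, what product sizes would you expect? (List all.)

The forward primer GATCCCT matches the top strand at positions 64–70, 90–96.
The reverse primer's reverse complement is GTGCGAATTC, matching at positions 107–116.
Each forward site pairs with the reverse site to give a product ending at position 116: sizes 53, 27 bp.

53 bp, 27 bp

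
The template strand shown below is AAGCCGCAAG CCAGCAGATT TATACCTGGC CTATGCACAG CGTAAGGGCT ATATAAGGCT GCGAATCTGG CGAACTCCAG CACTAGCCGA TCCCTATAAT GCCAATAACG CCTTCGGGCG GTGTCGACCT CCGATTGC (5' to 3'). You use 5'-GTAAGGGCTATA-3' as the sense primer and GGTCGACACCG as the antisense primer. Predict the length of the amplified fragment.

88 bp

The forward primer matches the template at positions 42–53.
Taking the reverse complement of GGTCGACACCG gives CGGTGTCGACC, found at positions 119–129 on the template; the primer anneals here to the top strand with its 3' end pointing upstream.
The product runs from position 42 to position 129, so its length is 129 − 42 + 1 = 88 bp.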